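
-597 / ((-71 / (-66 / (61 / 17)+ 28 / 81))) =-17745626 / 116937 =-151.75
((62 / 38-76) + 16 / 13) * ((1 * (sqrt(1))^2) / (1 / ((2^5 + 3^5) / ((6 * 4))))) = -4967875 / 5928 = -838.04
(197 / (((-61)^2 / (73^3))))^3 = 450095239486550378816549 / 51520374361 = 8736257161734.92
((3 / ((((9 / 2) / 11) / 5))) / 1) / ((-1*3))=-110 / 9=-12.22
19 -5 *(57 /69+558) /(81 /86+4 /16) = -2325.34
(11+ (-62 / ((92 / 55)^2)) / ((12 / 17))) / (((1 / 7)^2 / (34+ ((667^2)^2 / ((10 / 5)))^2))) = -1987807128734144792718296706823 / 203136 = -9785597475258668048589599.00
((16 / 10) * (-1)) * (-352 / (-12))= -704 / 15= -46.93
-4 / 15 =-0.27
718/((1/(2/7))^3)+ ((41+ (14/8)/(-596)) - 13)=36587231/817712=44.74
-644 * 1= -644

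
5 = 5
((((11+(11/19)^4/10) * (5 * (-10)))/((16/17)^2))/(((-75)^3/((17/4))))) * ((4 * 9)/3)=7833478807/104256800000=0.08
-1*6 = -6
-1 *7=-7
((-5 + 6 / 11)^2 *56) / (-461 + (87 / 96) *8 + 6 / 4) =-537824 / 218889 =-2.46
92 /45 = 2.04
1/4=0.25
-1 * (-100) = 100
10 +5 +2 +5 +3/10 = 223/10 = 22.30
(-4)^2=16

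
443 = 443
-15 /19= -0.79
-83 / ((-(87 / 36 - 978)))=-996 / 11707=-0.09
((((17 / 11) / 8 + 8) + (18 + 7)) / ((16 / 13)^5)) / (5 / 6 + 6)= 3253640559 / 1891631104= 1.72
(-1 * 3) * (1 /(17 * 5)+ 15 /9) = -5.04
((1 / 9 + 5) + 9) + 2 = 145 / 9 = 16.11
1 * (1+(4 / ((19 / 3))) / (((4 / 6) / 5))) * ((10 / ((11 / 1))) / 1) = 1090 / 209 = 5.22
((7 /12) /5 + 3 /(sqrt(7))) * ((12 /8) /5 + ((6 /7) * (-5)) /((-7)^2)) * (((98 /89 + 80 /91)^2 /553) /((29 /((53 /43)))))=828175865319 /110820592322207950 + 14907165575742 * sqrt(7) /543020902378818955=0.00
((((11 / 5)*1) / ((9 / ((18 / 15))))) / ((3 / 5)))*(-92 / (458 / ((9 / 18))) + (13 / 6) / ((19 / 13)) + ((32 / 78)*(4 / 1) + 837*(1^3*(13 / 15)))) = 1510732399 / 4242225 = 356.12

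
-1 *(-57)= 57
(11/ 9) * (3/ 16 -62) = -10879/ 144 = -75.55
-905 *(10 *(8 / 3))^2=-5792000 / 9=-643555.56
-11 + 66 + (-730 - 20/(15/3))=-679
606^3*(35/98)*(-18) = -1430646531.43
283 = 283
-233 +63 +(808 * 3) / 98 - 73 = -10695 / 49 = -218.27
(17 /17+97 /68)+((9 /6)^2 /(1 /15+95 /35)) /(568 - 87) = 23190645 /9550736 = 2.43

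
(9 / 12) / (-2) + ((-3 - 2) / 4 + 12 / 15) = -33 / 40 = -0.82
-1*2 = -2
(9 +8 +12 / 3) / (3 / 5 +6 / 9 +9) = 45 / 22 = 2.05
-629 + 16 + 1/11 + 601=-131/11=-11.91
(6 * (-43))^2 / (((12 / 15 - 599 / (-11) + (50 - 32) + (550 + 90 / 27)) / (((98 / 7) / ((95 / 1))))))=30752568 / 1964353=15.66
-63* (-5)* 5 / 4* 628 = 247275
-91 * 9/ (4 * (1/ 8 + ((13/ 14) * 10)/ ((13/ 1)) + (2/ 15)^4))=-580466250/ 2380271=-243.87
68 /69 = 0.99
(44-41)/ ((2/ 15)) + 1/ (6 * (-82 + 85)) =203/ 9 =22.56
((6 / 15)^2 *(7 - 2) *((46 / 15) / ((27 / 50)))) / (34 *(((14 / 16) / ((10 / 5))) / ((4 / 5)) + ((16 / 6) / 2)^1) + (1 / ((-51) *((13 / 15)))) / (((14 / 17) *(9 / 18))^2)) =7501312 / 105329943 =0.07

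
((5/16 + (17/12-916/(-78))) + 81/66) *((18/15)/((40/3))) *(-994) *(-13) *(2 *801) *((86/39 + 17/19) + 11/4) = 696479634398583/4347200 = 160213386.64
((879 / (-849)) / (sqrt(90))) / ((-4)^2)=-293 * sqrt(10) / 135840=-0.01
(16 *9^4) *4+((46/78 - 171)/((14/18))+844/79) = 3017191558/7189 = 419695.58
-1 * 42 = -42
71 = 71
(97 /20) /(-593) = -97 /11860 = -0.01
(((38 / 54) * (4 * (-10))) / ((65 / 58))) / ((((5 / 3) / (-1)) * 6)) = 4408 / 1755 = 2.51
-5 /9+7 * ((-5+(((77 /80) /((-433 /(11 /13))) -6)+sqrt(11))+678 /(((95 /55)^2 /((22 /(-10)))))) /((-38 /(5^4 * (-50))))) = -16353208645173005 /5559740784+109375 * sqrt(11) /19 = -2922269.29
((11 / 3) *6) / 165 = 2 / 15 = 0.13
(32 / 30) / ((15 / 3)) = 16 / 75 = 0.21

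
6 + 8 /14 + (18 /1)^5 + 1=13227029 /7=1889575.57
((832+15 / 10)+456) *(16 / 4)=5158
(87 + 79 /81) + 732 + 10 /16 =531749 /648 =820.60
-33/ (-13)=33/ 13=2.54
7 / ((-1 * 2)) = -7 / 2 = -3.50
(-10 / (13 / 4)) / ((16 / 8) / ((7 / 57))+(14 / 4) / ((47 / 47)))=-0.16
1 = 1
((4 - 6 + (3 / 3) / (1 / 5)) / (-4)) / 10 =-3 / 40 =-0.08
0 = 0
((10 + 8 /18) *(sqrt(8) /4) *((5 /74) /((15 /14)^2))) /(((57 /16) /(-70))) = -1031744 *sqrt(2) /170829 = -8.54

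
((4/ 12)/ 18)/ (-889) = -1/ 48006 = -0.00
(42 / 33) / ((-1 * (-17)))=14 / 187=0.07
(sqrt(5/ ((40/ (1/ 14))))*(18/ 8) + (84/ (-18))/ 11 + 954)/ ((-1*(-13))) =9*sqrt(7)/ 1456 + 31468/ 429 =73.37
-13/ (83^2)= -13/ 6889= -0.00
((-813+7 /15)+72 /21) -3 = -85271 /105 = -812.10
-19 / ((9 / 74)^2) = -104044 / 81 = -1284.49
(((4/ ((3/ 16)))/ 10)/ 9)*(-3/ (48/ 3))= -2/ 45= -0.04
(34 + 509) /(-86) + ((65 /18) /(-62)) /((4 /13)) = -1248311 /191952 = -6.50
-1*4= -4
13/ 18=0.72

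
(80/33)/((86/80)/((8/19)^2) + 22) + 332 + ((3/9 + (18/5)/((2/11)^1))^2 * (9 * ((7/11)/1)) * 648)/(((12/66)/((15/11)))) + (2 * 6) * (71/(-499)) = 66741685028273056/5915193405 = 11283094.31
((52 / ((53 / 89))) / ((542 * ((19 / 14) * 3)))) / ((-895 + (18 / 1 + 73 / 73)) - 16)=-0.00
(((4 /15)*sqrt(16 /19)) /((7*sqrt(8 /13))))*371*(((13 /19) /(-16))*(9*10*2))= -2067*sqrt(494) /361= -127.26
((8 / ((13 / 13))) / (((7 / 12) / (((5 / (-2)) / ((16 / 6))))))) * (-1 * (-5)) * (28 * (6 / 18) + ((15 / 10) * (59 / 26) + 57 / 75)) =-157917 / 182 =-867.68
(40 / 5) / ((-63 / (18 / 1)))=-16 / 7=-2.29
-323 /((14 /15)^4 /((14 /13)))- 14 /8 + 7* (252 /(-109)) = -1852084217 /3888248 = -476.33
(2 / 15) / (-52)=-0.00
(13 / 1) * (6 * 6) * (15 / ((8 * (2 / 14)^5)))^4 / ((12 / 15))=2363097836570215417115625 / 4096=576928182756400248319.24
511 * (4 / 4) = 511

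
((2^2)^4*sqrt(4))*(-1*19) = -9728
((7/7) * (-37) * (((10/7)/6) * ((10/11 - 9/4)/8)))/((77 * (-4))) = -10915/2276736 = -0.00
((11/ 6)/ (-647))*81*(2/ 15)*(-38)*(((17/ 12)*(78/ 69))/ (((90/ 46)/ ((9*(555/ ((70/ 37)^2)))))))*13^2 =3558548965257/ 15851500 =224492.88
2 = 2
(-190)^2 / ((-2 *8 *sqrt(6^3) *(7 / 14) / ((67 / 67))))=-9025 *sqrt(6) / 72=-307.04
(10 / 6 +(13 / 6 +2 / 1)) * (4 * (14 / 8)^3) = 12005 / 96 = 125.05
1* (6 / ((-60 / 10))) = -1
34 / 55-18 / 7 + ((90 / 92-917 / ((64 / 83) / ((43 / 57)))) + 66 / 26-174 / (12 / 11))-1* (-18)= -1037.08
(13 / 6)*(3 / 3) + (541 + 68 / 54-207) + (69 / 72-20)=68771 / 216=318.38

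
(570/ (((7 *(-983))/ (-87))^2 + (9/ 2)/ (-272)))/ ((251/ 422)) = 990432109440/ 6465090197213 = 0.15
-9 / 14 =-0.64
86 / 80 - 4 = -117 / 40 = -2.92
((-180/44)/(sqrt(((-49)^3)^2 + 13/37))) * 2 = -9 * sqrt(757948887146)/112668077819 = -0.00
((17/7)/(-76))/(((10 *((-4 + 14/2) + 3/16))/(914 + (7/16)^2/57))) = -13337137/14555520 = -0.92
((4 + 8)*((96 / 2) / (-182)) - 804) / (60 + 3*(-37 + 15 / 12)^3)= 1566976 / 265986357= 0.01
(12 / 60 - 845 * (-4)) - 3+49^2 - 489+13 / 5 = 26459 / 5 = 5291.80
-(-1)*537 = 537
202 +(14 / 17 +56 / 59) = 204384 / 1003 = 203.77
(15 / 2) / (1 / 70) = 525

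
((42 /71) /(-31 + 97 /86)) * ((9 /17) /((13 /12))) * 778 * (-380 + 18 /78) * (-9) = -1926454210272 /74861761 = -25733.49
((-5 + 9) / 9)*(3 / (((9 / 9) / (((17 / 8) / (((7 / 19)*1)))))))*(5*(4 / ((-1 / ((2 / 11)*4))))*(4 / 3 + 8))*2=-206720 / 99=-2088.08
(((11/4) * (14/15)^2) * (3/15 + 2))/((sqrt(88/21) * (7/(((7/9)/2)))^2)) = 539 * sqrt(462)/1458000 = 0.01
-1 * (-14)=14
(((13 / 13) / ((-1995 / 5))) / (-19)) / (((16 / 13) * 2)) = 13 / 242592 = 0.00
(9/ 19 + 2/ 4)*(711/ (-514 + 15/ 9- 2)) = -78921/ 58634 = -1.35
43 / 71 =0.61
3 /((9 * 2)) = 1 /6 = 0.17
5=5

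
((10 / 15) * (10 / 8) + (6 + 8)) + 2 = 101 / 6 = 16.83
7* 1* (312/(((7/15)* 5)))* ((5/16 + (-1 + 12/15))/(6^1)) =351/20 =17.55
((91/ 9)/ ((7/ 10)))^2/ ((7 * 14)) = 8450/ 3969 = 2.13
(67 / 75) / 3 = 67 / 225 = 0.30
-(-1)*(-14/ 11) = -14/ 11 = -1.27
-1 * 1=-1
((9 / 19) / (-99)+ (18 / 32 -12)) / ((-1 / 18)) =344367 / 1672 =205.96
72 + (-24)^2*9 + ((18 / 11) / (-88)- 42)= 2523567 / 484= 5213.98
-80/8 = -10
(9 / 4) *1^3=9 / 4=2.25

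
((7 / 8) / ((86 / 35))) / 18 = 245 / 12384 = 0.02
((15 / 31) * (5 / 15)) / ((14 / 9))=45 / 434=0.10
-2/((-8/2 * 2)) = 1/4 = 0.25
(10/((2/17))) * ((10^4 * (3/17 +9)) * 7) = 54600000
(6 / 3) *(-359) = -718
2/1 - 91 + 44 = -45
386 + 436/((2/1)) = 604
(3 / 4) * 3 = 2.25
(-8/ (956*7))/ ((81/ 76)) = -0.00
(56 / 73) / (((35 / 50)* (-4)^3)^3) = -125 / 14651392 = -0.00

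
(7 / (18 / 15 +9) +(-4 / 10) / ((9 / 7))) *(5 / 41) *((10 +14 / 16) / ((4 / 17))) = 203 / 96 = 2.11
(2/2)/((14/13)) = 13/14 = 0.93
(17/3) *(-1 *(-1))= 17/3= 5.67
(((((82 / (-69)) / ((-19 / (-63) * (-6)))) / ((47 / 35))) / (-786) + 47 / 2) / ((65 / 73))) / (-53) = -13846852576 / 27807444015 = -0.50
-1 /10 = -0.10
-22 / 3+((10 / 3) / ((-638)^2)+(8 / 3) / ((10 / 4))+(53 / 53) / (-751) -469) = -1089635195893 / 2292675330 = -475.27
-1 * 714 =-714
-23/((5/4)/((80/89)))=-1472/89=-16.54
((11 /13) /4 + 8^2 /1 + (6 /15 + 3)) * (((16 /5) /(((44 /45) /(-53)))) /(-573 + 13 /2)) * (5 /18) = 931687 /162019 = 5.75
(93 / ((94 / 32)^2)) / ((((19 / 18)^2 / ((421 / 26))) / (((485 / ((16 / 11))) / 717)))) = 180473404320 / 2477674043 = 72.84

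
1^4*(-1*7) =-7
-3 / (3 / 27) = -27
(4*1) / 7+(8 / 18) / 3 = 136 / 189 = 0.72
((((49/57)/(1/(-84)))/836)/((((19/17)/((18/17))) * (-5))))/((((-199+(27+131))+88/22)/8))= -49392/13958065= -0.00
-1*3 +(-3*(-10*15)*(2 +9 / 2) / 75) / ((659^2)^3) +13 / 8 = -900959300311510139 / 655243127499280328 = -1.37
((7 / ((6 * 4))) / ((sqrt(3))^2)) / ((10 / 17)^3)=34391 / 72000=0.48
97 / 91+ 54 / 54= 188 / 91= 2.07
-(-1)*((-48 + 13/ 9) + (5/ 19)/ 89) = -708484/ 15219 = -46.55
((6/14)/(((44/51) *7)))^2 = 23409/4648336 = 0.01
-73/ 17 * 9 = -657/ 17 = -38.65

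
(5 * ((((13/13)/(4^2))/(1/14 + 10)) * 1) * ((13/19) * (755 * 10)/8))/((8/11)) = 18893875/685824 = 27.55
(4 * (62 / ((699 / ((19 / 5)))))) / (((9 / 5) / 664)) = 3128768 / 6291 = 497.34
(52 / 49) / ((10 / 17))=442 / 245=1.80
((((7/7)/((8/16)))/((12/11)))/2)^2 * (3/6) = 121/288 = 0.42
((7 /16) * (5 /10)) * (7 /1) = 49 /32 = 1.53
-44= -44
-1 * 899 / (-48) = 899 / 48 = 18.73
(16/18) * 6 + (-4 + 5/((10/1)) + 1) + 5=47/6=7.83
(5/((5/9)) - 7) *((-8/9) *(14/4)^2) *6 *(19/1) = -7448/3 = -2482.67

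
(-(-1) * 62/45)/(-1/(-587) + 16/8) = 36394/52875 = 0.69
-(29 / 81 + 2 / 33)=-373 / 891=-0.42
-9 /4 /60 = -3 /80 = -0.04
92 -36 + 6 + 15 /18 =377 /6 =62.83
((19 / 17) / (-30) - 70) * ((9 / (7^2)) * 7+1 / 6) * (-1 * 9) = 2178859 / 2380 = 915.49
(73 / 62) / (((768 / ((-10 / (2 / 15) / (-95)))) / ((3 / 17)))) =0.00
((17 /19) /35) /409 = 17 /271985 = 0.00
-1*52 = -52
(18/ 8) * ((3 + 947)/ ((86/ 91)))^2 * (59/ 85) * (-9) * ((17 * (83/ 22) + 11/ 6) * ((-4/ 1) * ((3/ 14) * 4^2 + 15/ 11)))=68312869841545875/ 3803393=17961033698.48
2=2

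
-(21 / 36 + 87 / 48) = -115 / 48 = -2.40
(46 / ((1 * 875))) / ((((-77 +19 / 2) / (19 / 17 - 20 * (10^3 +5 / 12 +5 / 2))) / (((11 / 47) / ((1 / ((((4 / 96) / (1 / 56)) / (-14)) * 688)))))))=-356106397504 / 849436875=-419.23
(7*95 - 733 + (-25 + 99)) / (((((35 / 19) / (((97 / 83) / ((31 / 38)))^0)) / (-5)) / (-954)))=108756 / 7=15536.57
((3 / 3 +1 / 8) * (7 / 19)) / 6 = 21 / 304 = 0.07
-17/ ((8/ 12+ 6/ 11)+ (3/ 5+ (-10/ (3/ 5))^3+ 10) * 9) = 935/ 2286353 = 0.00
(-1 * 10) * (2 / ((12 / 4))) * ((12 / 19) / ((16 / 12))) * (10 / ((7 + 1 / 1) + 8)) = -75 / 38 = -1.97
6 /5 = 1.20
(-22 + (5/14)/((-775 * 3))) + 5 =-110671/6510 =-17.00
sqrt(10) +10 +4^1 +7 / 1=sqrt(10) +21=24.16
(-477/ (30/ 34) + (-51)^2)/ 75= 3434/ 125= 27.47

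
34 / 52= 17 / 26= 0.65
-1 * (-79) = 79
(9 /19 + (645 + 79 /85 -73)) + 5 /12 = 11120627 /19380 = 573.82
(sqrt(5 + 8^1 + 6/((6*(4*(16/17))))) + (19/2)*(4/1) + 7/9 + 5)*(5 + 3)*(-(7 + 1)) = -25216/9 - 8*sqrt(849) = -3034.88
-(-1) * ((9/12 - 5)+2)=-9/4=-2.25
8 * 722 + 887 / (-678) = 3915241 / 678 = 5774.69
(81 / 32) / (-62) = -81 / 1984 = -0.04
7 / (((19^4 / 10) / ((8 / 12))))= 140 / 390963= 0.00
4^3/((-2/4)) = -128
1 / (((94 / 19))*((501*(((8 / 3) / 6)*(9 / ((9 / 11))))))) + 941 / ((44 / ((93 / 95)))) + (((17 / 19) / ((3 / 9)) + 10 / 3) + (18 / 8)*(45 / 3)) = 1086337327 / 17895720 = 60.70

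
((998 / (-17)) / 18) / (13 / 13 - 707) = 499 / 108018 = 0.00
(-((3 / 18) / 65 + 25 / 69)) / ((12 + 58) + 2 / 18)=-9819 / 1886690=-0.01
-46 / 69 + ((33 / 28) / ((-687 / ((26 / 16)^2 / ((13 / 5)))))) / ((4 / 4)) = -822881 / 1231104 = -0.67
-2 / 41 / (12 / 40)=-20 / 123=-0.16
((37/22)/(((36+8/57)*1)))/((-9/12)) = -703/11330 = -0.06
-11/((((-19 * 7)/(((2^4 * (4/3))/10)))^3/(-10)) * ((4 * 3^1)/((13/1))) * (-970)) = 1171456/2310583613625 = 0.00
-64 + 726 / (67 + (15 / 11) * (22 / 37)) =-133714 / 2509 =-53.29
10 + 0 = 10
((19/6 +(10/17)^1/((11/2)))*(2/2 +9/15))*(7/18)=51422/25245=2.04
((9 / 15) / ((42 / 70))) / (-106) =-1 / 106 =-0.01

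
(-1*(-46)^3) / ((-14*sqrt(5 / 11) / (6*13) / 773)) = -2934388392*sqrt(55) / 35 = -621771621.52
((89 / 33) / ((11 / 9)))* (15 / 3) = 1335 / 121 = 11.03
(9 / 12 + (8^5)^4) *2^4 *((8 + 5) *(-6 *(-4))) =5755384150997380107936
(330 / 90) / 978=11 / 2934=0.00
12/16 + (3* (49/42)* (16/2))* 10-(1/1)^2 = 1119/4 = 279.75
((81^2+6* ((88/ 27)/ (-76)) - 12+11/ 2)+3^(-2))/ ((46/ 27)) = 6724767/ 1748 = 3847.12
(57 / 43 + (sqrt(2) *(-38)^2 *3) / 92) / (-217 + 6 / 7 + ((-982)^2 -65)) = 399 / 290176900 + 7581 *sqrt(2) / 155210900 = 0.00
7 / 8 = 0.88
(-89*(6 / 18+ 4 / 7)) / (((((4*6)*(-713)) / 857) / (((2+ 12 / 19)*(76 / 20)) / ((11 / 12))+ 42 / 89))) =10079177 / 219604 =45.90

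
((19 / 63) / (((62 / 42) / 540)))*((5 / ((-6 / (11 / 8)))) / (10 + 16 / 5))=-2375 / 248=-9.58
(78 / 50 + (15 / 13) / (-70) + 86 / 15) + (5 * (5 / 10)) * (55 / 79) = 4861933 / 539175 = 9.02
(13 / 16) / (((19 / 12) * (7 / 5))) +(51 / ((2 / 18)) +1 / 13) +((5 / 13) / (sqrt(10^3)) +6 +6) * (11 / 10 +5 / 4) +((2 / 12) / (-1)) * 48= 47 * sqrt(10) / 5200 +16586071 / 34580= 479.67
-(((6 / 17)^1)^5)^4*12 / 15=-14624633760251904 / 20321157033237862612008005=-0.00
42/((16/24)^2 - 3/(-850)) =321300/3427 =93.76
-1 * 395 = -395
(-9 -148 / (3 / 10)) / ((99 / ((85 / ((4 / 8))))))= -862.59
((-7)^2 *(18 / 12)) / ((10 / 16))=588 / 5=117.60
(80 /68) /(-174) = -0.01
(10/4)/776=5/1552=0.00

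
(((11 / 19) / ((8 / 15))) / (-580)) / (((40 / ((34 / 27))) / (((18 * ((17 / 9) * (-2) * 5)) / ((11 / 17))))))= 4913 / 158688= 0.03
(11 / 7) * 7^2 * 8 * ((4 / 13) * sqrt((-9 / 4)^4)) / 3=4158 / 13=319.85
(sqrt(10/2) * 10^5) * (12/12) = 223606.80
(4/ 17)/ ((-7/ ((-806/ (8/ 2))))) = 806/ 119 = 6.77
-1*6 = -6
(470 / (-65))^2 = 8836 / 169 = 52.28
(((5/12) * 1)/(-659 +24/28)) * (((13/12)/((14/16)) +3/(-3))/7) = -25/1160964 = -0.00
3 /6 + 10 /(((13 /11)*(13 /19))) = 4349 /338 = 12.87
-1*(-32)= 32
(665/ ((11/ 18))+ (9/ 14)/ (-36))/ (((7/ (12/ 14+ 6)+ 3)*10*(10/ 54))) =54295029/ 371525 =146.14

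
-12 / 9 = -4 / 3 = -1.33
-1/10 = -0.10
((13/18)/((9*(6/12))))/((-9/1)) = -13/729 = -0.02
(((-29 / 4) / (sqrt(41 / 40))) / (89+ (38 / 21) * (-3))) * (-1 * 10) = 0.86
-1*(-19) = 19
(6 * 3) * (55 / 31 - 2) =-126 / 31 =-4.06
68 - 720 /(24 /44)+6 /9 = -3754 /3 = -1251.33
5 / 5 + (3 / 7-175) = -1215 / 7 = -173.57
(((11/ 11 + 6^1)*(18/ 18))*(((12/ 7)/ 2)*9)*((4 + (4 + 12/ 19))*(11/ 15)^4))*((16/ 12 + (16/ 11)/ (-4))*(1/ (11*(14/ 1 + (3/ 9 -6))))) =1270016/ 890625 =1.43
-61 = -61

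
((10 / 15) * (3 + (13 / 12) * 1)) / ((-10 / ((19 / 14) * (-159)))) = 58.74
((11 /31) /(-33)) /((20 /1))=-1 /1860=-0.00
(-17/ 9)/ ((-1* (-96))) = -0.02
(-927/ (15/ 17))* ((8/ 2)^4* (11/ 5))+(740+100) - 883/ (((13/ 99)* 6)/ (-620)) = 33798426/ 325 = 103995.16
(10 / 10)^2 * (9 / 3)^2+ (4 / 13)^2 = 1537 / 169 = 9.09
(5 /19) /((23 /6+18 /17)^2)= 52020 /4731019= 0.01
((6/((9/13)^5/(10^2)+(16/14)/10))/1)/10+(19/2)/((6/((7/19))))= 2082134201/361401396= 5.76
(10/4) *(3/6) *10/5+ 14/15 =103/30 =3.43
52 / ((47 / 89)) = 4628 / 47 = 98.47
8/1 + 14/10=47/5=9.40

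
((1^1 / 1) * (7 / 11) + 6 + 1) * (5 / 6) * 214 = 1361.82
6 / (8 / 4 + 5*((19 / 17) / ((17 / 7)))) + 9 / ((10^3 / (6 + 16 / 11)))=908697 / 621500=1.46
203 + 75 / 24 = 1649 / 8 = 206.12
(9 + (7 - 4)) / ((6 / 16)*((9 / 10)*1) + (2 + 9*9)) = 960 / 6667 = 0.14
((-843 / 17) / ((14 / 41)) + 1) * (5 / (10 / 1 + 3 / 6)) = -171625 / 2499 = -68.68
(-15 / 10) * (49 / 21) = -7 / 2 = -3.50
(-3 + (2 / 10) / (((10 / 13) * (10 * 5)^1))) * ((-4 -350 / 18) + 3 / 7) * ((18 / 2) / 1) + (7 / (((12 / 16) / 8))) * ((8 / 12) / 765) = 299009731 / 481950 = 620.42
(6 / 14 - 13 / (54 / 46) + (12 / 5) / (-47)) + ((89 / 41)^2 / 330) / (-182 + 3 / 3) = -3180139953377 / 297302550930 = -10.70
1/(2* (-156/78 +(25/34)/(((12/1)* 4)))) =-816/3239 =-0.25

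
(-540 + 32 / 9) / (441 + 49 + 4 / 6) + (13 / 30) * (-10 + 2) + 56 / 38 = -323689 / 104880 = -3.09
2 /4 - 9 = -17 /2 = -8.50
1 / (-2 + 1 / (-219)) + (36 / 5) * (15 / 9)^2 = 8561 / 439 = 19.50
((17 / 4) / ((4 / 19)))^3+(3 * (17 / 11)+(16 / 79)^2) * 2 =2316050236361 / 281194496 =8236.47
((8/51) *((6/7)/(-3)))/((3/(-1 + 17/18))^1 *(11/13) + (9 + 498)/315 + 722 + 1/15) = -130/1966577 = -0.00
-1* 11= -11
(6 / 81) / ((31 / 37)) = 74 / 837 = 0.09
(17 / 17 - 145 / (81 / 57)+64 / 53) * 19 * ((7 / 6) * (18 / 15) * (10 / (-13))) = 37999696 / 18603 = 2042.66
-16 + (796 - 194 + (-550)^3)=-166374414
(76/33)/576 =19/4752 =0.00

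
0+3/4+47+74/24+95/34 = 2735/51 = 53.63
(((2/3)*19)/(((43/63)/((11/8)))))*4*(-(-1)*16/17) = 70224/731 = 96.07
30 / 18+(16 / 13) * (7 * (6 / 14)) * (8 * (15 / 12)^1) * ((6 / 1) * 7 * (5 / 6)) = 50465 / 39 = 1293.97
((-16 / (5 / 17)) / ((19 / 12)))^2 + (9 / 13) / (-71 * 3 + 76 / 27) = 31438969173 / 26632775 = 1180.46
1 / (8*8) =1 / 64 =0.02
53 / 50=1.06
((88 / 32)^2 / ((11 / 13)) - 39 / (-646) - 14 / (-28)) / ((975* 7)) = 9817 / 7054320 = 0.00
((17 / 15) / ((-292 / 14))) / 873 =-119 / 1911870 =-0.00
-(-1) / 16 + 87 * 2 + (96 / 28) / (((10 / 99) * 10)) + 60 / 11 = 5633669 / 30800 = 182.91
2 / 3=0.67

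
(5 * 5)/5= 5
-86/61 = -1.41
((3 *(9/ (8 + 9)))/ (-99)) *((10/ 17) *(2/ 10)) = -6/ 3179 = -0.00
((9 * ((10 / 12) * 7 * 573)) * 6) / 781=180495 / 781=231.11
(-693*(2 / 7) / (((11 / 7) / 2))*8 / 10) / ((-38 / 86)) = 43344 / 95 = 456.25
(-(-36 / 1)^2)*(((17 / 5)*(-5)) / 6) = 3672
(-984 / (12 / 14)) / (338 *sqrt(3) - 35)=-388024 *sqrt(3) / 341507 - 40180 / 341507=-2.09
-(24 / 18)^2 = -16 / 9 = -1.78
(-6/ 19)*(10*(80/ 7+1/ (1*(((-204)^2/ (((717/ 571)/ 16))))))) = -50693845165/ 1404641728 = -36.09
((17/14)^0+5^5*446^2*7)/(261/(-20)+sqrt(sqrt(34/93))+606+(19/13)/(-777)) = 7328784.08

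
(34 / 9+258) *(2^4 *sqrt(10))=37696 *sqrt(10) / 9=13245.02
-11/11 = -1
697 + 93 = 790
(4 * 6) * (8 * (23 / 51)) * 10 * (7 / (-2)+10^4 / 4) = 36748480 / 17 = 2161675.29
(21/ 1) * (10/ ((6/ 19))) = 665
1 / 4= 0.25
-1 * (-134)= 134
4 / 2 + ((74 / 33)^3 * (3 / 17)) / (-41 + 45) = 508592 / 203643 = 2.50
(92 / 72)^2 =529 / 324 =1.63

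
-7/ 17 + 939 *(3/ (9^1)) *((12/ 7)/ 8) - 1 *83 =-3889/ 238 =-16.34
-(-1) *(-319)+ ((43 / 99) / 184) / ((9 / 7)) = -52297835 / 163944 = -319.00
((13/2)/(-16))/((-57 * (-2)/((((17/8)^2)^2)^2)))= -90684846733/61203283968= -1.48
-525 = -525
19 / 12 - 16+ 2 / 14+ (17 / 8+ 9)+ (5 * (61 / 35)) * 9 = 12647 / 168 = 75.28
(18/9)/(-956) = -1/478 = -0.00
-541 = -541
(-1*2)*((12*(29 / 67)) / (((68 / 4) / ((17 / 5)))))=-696 / 335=-2.08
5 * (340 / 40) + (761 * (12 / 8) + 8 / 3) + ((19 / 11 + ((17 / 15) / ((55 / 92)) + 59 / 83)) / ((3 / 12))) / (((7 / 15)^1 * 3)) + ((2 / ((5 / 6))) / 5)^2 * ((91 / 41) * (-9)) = 1194.45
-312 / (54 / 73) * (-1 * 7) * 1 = 26572 / 9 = 2952.44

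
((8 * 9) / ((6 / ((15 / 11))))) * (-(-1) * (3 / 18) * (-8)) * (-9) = 2160 / 11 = 196.36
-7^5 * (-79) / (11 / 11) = 1327753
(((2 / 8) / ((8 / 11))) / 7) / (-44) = -1 / 896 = -0.00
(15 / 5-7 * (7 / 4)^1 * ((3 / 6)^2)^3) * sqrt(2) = 3.97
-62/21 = -2.95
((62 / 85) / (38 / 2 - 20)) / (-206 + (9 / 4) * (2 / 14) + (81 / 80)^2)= 555520 / 155864041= 0.00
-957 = -957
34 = 34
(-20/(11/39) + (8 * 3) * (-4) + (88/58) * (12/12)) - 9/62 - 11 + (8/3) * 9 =-3016877/19778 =-152.54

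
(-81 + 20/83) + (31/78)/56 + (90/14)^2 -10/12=-40.26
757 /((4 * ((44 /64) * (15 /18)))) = 18168 /55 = 330.33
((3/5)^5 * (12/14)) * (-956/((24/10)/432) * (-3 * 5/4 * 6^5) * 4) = 1337788229.92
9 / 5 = 1.80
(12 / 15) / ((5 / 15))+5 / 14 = 193 / 70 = 2.76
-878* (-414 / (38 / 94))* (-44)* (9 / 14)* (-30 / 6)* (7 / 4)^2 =14799122415 / 38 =389450589.87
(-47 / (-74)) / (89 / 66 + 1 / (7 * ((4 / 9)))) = 0.38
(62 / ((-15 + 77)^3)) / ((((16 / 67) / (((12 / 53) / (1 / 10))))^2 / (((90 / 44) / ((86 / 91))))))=4136052375 / 81717720128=0.05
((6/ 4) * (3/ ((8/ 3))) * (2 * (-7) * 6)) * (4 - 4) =0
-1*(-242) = 242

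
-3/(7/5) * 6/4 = -45/14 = -3.21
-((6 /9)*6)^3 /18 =-32 /9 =-3.56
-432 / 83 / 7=-432 / 581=-0.74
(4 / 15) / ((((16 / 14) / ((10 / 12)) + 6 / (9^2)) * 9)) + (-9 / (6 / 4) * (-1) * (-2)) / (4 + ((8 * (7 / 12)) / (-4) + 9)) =-48182 / 48493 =-0.99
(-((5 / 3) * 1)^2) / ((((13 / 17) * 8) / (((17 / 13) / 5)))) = -1445 / 12168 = -0.12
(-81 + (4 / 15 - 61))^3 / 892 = -2402314094 / 752625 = -3191.91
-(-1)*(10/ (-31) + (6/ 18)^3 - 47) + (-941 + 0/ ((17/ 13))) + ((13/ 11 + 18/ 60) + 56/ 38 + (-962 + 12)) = -3385530901/ 1749330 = -1935.33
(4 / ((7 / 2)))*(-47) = -53.71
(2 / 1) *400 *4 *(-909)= -2908800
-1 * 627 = -627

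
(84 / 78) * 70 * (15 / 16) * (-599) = -2201325 / 52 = -42333.17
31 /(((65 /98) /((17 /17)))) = 3038 /65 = 46.74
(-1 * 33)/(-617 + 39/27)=297/5540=0.05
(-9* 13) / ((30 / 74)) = -1443 / 5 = -288.60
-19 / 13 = -1.46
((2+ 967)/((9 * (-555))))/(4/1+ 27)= -0.01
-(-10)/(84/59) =7.02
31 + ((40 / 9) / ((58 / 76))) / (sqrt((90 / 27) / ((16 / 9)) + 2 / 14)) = 3040* sqrt(1582) / 29493 + 31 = 35.10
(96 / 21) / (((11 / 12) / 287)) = 15744 / 11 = 1431.27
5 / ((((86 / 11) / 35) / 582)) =560175 / 43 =13027.33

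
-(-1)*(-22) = -22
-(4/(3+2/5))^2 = -400/289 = -1.38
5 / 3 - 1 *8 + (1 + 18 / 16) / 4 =-557 / 96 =-5.80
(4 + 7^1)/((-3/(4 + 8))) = -44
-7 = -7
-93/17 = -5.47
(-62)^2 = 3844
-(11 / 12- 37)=433 / 12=36.08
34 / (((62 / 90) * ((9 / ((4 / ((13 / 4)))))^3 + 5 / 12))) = 18800640 / 149108729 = 0.13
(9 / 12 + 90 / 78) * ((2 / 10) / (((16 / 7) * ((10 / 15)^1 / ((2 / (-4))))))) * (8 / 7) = -297 / 2080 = -0.14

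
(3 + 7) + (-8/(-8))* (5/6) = 10.83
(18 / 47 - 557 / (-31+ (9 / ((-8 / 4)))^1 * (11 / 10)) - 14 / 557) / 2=149184826 / 18822701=7.93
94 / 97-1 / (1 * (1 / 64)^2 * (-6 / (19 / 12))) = 944462 / 873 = 1081.86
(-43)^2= 1849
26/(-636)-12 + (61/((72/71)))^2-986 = 719937005/274752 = 2620.32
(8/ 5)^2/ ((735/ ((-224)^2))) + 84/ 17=1145612/ 6375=179.70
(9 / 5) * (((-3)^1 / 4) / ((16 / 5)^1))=-27 / 64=-0.42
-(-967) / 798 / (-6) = -967 / 4788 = -0.20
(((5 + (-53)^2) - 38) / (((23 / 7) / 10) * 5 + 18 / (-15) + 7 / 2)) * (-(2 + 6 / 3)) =-194320 / 69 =-2816.23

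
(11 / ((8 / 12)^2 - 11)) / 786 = -33 / 24890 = -0.00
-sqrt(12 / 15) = -2 * sqrt(5) / 5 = -0.89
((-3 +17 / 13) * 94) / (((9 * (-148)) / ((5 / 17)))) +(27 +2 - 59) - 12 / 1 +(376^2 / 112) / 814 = -229013315 / 5666661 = -40.41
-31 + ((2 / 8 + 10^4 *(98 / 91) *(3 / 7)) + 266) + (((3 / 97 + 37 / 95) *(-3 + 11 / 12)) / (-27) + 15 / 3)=37693164329 / 7762716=4855.67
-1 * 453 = -453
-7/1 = -7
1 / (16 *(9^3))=0.00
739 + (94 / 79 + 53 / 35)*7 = 299382 / 395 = 757.93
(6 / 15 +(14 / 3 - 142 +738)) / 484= 2254 / 1815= 1.24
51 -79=-28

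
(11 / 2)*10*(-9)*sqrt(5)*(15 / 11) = -675*sqrt(5) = -1509.35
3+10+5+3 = 21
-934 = -934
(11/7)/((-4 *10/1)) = -11/280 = -0.04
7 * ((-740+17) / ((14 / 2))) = -723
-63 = -63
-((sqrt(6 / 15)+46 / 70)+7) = -268 / 35 - sqrt(10) / 5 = -8.29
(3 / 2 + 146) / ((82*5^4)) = 59 / 20500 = 0.00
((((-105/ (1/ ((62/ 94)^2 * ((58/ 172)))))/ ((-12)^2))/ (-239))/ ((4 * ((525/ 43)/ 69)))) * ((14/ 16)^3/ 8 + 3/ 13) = 0.00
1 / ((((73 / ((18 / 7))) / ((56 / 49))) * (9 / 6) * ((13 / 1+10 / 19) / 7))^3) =6068404224 / 2264967999062783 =0.00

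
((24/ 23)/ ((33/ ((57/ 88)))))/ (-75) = -19/ 69575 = -0.00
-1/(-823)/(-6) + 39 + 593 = 3120815/4938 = 632.00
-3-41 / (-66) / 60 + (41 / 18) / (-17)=-3.12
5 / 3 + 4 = 17 / 3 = 5.67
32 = 32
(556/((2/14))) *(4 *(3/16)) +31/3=8788/3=2929.33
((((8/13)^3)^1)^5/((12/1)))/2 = 0.00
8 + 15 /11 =103 /11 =9.36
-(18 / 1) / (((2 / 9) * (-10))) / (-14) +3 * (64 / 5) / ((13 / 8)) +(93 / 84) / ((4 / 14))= 19603 / 728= 26.93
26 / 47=0.55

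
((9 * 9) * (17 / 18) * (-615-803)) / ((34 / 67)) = -427527 / 2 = -213763.50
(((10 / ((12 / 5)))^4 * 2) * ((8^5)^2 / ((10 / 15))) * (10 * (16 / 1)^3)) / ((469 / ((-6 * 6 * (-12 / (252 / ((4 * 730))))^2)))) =-36620609152614400000000000 / 620487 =-59019140050660851879.25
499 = 499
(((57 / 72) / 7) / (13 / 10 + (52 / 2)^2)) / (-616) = -95 / 350462112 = -0.00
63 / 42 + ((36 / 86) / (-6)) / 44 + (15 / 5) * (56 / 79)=541821 / 149468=3.62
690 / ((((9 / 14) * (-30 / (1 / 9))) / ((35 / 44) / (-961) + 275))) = -1872118465 / 1712502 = -1093.21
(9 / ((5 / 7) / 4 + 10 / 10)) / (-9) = -0.85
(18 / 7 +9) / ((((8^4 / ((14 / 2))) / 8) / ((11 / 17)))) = 891 / 8704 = 0.10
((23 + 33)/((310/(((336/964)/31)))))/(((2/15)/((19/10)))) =33516/1158005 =0.03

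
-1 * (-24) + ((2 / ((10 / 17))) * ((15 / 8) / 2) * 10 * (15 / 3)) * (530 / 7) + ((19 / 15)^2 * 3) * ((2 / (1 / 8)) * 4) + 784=27684337 / 2100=13183.02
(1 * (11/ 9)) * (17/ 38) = 187/ 342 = 0.55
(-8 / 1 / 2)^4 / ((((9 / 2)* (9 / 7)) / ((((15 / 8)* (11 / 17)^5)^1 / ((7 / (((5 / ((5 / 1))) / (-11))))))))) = -4685120 / 38336139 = -0.12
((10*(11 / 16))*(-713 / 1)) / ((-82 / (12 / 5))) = 23529 / 164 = 143.47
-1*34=-34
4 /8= 1 /2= 0.50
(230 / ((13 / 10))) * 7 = 16100 / 13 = 1238.46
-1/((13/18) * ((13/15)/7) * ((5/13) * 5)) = -378/65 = -5.82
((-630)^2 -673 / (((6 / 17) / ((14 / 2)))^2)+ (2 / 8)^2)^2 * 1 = 362224522646809 / 20736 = 17468389402.33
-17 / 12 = -1.42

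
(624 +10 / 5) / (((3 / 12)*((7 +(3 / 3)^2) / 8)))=2504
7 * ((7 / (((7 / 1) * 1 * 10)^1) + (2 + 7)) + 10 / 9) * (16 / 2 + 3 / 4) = 625.43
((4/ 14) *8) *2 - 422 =-2922/ 7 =-417.43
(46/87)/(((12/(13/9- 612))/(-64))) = 4044320/2349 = 1721.72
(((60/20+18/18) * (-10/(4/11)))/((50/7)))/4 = -77/20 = -3.85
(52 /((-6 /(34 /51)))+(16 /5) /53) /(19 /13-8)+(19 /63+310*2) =881495351 /1419075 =621.18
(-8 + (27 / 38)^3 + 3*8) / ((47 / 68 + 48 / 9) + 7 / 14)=2.51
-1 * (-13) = 13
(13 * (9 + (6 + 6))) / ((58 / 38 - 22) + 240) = 5187 / 4171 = 1.24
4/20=1/5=0.20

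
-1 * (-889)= 889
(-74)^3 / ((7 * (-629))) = 10952 / 119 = 92.03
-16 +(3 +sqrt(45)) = -6.29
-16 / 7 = -2.29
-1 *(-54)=54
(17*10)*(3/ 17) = 30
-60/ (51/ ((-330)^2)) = -128117.65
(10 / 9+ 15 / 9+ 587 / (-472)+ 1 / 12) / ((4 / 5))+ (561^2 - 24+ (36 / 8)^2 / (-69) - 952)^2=884816037610427273 / 8988768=98435740872.43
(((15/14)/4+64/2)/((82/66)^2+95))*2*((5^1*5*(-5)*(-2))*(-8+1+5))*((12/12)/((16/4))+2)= -2213800875/2943808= -752.02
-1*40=-40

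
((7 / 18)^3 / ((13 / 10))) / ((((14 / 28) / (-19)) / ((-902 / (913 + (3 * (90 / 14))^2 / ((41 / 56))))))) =4217704645 / 3865014387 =1.09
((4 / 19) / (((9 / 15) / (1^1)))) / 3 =20 / 171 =0.12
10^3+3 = 1003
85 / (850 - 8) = 85 / 842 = 0.10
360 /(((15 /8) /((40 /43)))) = 7680 /43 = 178.60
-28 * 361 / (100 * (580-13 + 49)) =-361 / 2200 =-0.16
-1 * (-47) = 47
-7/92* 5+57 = 5209/92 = 56.62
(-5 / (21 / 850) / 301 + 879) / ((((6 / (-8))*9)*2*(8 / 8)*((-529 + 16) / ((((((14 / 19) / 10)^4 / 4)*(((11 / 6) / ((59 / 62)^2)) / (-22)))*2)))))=-261433842901 / 1519814342833835625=-0.00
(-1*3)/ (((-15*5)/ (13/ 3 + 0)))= 13/ 75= 0.17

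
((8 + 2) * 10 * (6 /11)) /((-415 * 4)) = -30 /913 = -0.03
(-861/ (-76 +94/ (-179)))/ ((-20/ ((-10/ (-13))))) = -51373/ 118716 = -0.43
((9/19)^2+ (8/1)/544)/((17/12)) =17607/104329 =0.17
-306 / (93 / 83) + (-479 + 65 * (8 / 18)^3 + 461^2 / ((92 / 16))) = 18823091791 / 519777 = 36213.78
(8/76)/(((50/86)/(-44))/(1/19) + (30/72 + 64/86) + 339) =1419/4582154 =0.00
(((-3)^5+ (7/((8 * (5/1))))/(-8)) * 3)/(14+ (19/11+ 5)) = -45023/1280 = -35.17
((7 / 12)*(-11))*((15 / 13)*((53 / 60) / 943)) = -4081 / 588432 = -0.01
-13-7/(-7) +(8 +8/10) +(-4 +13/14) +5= -89/70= -1.27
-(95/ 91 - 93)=8368/ 91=91.96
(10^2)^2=10000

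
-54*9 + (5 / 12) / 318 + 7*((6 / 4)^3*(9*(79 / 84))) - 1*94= -5800777 / 15264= -380.03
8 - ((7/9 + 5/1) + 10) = -70/9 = -7.78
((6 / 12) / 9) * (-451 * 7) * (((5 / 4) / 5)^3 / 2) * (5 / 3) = -15785 / 6912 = -2.28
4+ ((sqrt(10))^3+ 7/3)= 37.96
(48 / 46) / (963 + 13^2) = 0.00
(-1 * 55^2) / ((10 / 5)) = -3025 / 2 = -1512.50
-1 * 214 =-214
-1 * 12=-12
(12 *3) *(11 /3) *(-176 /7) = -3318.86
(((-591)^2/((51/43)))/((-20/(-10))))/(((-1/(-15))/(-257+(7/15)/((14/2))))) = -9647257647/17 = -567485743.94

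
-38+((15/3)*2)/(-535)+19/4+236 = 86769/428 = 202.73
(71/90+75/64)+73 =215887/2880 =74.96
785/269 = 2.92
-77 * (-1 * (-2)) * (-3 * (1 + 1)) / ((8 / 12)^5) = 56133 / 8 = 7016.62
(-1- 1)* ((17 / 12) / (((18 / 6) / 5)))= -85 / 18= -4.72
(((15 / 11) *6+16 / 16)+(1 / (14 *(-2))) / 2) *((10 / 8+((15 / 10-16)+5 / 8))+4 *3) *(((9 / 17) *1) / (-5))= 50805 / 83776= 0.61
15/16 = 0.94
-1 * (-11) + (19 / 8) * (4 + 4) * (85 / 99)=2704 / 99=27.31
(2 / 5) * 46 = 92 / 5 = 18.40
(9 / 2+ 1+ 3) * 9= 153 / 2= 76.50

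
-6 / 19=-0.32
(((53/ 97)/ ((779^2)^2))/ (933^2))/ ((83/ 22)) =1166/ 2580851075089411310859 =0.00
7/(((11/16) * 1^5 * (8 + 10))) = 56/99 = 0.57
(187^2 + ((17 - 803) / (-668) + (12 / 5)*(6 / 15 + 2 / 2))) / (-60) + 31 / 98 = -14301657019 / 24549000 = -582.58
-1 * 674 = -674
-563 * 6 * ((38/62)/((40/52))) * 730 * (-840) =51163323120/31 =1650429778.06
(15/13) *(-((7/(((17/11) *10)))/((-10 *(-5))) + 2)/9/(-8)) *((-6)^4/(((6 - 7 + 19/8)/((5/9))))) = 204924/12155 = 16.86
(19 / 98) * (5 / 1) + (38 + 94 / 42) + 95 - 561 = -124889 / 294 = -424.79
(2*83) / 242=83 / 121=0.69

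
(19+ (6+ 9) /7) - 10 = 78 /7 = 11.14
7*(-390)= -2730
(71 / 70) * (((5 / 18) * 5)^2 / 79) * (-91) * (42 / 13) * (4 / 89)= -62125 / 189837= -0.33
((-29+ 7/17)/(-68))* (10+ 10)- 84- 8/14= -154078/2023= -76.16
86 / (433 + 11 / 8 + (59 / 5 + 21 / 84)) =3440 / 17857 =0.19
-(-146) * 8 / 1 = 1168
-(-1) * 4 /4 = 1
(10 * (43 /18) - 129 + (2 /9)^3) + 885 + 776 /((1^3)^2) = 1134251 /729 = 1555.90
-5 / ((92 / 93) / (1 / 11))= -465 / 1012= -0.46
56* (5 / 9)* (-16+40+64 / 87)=602560 / 783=769.55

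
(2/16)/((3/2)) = 1/12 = 0.08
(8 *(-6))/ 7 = -48/ 7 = -6.86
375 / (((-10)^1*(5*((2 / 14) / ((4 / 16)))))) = -105 / 8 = -13.12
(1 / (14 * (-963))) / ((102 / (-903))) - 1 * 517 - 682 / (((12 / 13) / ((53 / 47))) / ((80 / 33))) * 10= -7083825255 / 341972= -20714.64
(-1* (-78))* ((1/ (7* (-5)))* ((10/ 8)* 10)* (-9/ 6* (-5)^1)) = -2925/ 14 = -208.93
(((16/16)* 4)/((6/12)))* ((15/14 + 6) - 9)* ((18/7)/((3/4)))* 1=-2592/49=-52.90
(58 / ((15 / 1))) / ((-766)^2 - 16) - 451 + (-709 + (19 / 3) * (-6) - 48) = -5483085271 / 4400550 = -1246.00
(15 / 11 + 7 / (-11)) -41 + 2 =-38.27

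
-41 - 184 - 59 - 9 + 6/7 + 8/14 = -291.57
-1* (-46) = 46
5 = 5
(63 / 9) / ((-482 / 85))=-595 / 482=-1.23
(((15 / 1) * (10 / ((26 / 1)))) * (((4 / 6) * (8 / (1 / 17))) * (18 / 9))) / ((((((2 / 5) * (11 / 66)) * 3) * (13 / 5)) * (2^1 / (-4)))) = -680000 / 169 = -4023.67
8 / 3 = 2.67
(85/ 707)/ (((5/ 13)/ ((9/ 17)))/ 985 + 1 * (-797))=-1959165/ 12987615452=-0.00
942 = 942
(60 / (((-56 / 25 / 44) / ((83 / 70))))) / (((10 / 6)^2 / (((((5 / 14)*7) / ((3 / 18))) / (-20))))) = 73953 / 196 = 377.31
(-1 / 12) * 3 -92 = -369 / 4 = -92.25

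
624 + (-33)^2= 1713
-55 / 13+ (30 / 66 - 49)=-7547 / 143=-52.78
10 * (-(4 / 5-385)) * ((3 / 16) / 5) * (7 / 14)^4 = 5763 / 640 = 9.00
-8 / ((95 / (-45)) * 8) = 9 / 19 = 0.47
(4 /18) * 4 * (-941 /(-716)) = 1882 /1611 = 1.17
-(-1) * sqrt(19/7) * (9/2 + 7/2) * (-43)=-566.74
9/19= 0.47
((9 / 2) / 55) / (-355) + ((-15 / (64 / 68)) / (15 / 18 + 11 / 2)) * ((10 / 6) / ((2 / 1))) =-24897111 / 11871200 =-2.10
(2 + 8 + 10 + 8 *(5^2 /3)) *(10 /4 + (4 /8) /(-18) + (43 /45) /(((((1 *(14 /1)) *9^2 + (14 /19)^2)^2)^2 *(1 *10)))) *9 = 406963935517866908406364919 /211044391798370310075000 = 1928.33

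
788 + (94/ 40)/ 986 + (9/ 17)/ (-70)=787.99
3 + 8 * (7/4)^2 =55/2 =27.50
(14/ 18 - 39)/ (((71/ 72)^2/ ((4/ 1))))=-792576/ 5041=-157.23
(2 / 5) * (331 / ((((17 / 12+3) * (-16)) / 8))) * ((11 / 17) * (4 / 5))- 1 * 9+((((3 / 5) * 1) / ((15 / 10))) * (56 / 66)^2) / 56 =-410963737 / 24529725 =-16.75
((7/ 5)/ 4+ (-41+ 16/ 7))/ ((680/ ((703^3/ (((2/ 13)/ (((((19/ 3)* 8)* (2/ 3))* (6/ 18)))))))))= -460912069428499/ 321300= -1434522469.43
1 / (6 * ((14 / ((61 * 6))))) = 61 / 14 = 4.36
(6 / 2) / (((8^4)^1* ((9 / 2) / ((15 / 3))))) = 5 / 6144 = 0.00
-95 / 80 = -19 / 16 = -1.19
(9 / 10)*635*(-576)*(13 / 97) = -4279392 / 97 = -44117.44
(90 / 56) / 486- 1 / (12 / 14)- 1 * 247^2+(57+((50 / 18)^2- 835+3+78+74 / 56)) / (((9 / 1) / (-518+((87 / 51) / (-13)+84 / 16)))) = -10088738335 / 462672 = -21805.38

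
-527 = -527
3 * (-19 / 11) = -57 / 11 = -5.18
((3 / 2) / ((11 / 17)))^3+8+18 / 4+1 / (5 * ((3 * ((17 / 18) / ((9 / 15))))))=113135839 / 4525400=25.00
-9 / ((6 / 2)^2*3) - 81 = -244 / 3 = -81.33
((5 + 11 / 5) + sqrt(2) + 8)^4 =76193.72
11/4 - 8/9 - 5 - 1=-149/36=-4.14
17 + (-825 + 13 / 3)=-2411 / 3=-803.67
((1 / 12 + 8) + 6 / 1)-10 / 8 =77 / 6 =12.83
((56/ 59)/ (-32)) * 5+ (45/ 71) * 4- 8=-94053/ 16756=-5.61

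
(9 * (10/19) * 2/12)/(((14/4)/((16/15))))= 32/133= 0.24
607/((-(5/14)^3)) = -1665608/125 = -13324.86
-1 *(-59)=59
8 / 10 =0.80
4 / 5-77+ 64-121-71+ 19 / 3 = -2968 / 15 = -197.87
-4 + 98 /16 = 17 /8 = 2.12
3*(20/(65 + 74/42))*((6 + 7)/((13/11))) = 6930/701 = 9.89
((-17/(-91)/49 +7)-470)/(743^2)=-2064500/2461586491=-0.00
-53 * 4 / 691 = -212 / 691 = -0.31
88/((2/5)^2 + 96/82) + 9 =2329/31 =75.13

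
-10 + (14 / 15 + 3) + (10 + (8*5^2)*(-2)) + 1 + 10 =-5776 / 15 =-385.07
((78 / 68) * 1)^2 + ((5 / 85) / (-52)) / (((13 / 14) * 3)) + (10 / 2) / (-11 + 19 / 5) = 545851 / 879138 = 0.62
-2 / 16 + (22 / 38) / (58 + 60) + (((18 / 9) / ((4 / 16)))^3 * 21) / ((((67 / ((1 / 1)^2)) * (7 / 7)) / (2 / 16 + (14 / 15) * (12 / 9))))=1979625967 / 9012840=219.65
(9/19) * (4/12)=3/19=0.16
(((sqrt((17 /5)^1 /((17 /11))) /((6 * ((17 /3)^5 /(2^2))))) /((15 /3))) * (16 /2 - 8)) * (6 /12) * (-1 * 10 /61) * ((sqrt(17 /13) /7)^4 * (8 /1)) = 0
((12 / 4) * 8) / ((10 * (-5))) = -12 / 25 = -0.48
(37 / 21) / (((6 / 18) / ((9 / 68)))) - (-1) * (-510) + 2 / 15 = -3635453 / 7140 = -509.17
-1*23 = -23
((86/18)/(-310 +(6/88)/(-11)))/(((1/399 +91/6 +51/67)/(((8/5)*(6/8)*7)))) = -273303184/33630677505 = -0.01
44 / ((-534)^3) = -11 / 38068326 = -0.00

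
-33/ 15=-11/ 5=-2.20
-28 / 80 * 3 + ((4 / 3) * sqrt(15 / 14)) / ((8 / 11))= -21 / 20 + 11 * sqrt(210) / 84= 0.85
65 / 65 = 1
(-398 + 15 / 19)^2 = 56957209 / 361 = 157776.20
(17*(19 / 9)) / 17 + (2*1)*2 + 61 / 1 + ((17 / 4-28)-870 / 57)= 28.10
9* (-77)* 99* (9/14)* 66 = -2910897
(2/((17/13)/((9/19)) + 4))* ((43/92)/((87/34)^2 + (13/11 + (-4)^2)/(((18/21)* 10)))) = 8885305/549574144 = 0.02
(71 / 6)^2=140.03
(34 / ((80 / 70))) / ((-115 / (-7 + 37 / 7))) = 51 / 115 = 0.44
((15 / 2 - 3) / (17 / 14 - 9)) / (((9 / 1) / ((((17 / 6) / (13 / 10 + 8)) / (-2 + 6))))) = -595 / 121644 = -0.00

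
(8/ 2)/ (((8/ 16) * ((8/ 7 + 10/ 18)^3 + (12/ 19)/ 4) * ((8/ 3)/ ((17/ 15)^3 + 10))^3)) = 376646875762709699/ 3003244750000000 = 125.41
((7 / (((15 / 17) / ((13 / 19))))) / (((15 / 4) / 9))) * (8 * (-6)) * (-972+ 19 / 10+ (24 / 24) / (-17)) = 1440802272 / 2375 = 606653.59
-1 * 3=-3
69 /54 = 23 /18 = 1.28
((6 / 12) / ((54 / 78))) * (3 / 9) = 13 / 54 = 0.24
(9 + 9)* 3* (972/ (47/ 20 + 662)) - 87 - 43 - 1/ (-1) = -221421/ 4429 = -49.99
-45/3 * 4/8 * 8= -60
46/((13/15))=690/13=53.08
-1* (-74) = 74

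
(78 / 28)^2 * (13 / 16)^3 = 3341637 / 802816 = 4.16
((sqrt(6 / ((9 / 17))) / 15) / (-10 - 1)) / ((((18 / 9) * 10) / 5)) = -sqrt(102) / 1980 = -0.01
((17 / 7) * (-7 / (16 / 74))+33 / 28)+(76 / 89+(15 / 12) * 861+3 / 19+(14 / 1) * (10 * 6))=174223159 / 94696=1839.82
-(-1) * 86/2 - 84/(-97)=4255/97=43.87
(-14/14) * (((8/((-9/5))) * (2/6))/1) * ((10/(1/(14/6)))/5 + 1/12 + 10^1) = 590/27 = 21.85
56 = 56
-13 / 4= -3.25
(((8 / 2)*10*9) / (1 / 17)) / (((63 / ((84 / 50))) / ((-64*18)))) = -940032 / 5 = -188006.40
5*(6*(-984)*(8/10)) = -23616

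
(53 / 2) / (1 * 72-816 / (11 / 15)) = -11 / 432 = -0.03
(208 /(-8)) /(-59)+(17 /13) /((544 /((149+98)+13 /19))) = 18583 /17936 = 1.04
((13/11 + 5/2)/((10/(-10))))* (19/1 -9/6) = -2835/44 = -64.43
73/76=0.96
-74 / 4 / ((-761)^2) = -37 / 1158242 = -0.00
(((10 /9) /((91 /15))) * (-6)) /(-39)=100 /3549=0.03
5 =5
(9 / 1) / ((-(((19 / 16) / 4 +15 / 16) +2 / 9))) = -5184 / 839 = -6.18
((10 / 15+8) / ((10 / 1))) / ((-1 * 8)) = -0.11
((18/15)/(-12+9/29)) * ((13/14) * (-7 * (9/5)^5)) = 22261473/1765625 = 12.61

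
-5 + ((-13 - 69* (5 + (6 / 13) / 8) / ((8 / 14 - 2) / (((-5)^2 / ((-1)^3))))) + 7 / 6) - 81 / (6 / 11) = -6272.50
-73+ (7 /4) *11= -215 /4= -53.75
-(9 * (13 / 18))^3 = -2197 / 8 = -274.62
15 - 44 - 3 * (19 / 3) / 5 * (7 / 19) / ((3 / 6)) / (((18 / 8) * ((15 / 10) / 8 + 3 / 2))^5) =-122871880754771 / 4236443047215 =-29.00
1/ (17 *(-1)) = -1/ 17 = -0.06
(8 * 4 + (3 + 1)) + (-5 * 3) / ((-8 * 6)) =581 / 16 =36.31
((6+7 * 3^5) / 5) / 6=569 / 10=56.90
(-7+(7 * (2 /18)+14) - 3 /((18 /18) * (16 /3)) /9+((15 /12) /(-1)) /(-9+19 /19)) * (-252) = -15869 /8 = -1983.62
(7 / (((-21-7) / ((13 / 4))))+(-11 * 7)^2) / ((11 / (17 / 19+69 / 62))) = 20392965 / 18848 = 1081.97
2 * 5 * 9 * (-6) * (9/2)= -2430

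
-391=-391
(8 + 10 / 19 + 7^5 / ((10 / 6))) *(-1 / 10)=-958809 / 950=-1009.27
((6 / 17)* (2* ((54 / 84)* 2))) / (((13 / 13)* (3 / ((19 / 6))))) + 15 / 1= 1899 / 119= 15.96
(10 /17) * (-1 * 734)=-7340 /17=-431.76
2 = 2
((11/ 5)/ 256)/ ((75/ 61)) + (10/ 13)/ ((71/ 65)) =4847641/ 6816000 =0.71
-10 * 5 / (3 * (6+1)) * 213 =-3550 / 7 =-507.14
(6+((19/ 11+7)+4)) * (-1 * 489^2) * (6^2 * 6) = -10639928016/ 11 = -967266183.27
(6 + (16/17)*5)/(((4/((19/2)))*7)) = 3.63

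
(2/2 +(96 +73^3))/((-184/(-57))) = 482163/4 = 120540.75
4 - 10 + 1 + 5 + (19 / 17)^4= 130321 / 83521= 1.56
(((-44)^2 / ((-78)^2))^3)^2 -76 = -940985526821177259980 / 12381557655576425121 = -76.00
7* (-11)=-77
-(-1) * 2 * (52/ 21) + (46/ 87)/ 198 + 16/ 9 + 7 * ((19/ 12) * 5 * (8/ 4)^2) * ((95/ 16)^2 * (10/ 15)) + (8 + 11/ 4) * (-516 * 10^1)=-387818901773/ 7717248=-50253.52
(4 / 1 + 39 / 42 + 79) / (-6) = -1175 / 84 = -13.99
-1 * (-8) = 8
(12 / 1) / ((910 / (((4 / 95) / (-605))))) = -24 / 26151125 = -0.00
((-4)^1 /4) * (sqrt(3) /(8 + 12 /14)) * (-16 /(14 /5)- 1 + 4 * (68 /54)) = 317 * sqrt(3) /1674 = 0.33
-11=-11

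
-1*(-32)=32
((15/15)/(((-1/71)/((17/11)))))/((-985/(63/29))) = 0.24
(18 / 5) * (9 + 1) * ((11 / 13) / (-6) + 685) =320514 / 13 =24654.92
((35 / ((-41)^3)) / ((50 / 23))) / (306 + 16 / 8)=-23 / 30325240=-0.00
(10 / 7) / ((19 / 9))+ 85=11395 / 133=85.68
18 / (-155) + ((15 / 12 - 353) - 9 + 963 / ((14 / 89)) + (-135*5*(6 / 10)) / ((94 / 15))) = 1161958767 / 203980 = 5696.43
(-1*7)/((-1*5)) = 7/5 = 1.40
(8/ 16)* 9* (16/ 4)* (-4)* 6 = -432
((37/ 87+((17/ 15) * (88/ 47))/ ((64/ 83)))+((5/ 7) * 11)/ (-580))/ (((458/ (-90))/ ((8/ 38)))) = -10866519/ 83025782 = -0.13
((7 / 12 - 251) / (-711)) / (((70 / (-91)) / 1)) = -7813 / 17064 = -0.46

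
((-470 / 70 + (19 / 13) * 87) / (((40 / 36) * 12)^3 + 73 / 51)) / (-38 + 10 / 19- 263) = -0.00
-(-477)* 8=3816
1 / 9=0.11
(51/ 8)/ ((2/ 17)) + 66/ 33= 899/ 16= 56.19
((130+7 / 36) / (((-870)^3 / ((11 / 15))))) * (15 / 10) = -51557 / 237061080000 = -0.00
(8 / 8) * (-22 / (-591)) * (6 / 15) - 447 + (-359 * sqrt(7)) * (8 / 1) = -2872 * sqrt(7) - 1320841 / 2955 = -8045.58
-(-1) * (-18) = -18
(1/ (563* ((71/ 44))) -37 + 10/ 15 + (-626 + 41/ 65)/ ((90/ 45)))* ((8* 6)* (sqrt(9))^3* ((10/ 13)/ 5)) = -2350506678192/ 33777185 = -69588.59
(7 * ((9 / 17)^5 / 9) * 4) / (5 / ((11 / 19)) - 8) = 288684 / 1419857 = 0.20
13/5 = 2.60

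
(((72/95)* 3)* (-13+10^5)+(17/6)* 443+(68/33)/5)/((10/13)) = 18632732963/62700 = 297172.77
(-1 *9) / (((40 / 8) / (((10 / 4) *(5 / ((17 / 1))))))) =-45 / 34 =-1.32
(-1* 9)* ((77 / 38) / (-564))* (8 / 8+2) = 693 / 7144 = 0.10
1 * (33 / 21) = 11 / 7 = 1.57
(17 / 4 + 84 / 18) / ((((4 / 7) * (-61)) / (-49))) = 36701 / 2928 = 12.53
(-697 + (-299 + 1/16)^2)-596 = 22546081/256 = 88070.63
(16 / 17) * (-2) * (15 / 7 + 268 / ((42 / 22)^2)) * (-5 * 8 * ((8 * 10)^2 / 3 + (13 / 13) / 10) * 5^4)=170877769520000 / 22491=7597606576.85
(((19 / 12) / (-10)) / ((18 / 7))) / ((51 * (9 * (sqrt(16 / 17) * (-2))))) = 133 * sqrt(17) / 7931520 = 0.00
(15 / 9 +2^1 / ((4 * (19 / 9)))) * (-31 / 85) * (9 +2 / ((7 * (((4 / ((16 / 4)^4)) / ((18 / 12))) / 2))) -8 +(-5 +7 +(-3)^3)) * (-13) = 449748 / 1615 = 278.48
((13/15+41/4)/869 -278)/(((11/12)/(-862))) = 12494046086/47795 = 261409.06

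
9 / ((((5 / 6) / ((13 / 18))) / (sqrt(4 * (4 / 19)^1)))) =7.16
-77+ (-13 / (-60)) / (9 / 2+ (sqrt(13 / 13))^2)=-76.96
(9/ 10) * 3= 27/ 10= 2.70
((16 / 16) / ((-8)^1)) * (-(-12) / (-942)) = 1 / 628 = 0.00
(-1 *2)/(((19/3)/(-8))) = 48/19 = 2.53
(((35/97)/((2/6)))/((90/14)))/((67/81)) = 1323/6499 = 0.20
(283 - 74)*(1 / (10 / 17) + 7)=18183 / 10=1818.30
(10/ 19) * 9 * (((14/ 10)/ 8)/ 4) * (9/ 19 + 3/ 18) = 1533/ 11552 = 0.13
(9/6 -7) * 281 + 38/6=-9235/6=-1539.17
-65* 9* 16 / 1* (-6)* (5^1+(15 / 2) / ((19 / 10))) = 9547200 / 19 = 502484.21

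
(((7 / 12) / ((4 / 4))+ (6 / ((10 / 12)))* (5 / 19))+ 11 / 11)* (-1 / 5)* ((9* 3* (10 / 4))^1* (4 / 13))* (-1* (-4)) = -1098 / 19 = -57.79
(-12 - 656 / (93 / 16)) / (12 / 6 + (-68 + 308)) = -5806 / 11253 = -0.52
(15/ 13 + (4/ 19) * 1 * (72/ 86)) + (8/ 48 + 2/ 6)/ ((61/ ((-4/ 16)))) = 6883355/ 5183048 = 1.33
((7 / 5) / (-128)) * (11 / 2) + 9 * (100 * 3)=3455923 / 1280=2699.94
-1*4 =-4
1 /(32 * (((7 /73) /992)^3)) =11867346377728 /343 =34598677486.09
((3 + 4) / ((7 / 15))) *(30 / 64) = 225 / 32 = 7.03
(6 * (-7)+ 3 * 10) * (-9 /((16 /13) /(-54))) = -9477 /2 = -4738.50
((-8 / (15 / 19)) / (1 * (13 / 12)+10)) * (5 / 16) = -0.29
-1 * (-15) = 15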